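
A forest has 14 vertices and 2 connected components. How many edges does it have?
12 (Each of the 2 component trees on V_i vertices has V_i - 1 edges; summing gives V - C = 14 - 2 = 12)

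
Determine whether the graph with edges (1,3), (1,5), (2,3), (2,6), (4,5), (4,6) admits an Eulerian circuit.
Yes (the graph is connected and all 6 vertices have even degree)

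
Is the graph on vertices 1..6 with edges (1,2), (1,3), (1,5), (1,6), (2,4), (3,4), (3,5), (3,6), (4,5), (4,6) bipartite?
No (odd cycle of length 3: 3 -> 1 -> 5 -> 3)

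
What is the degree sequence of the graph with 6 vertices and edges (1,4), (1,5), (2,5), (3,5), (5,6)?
[4, 2, 1, 1, 1, 1] (degrees: deg(1)=2, deg(2)=1, deg(3)=1, deg(4)=1, deg(5)=4, deg(6)=1)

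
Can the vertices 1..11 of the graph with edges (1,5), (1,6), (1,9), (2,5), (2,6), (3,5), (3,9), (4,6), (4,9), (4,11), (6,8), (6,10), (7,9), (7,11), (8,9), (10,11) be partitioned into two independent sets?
Yes. Partition: {1, 2, 3, 4, 7, 8, 10}, {5, 6, 9, 11}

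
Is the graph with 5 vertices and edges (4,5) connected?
No, it has 4 components: {1}, {2}, {3}, {4, 5}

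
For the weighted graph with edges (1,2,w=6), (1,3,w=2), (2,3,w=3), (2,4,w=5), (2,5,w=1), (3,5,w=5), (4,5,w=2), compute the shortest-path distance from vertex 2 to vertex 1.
5 (path: 2 -> 3 -> 1; weights 3 + 2 = 5)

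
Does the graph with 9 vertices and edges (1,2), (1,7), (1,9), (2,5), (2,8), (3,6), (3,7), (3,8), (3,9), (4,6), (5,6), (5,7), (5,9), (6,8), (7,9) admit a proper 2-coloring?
No (odd cycle of length 3: 9 -> 1 -> 7 -> 9)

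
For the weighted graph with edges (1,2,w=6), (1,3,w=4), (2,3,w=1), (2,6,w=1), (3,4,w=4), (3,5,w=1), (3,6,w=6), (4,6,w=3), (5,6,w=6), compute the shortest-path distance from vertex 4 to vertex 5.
5 (path: 4 -> 3 -> 5; weights 4 + 1 = 5)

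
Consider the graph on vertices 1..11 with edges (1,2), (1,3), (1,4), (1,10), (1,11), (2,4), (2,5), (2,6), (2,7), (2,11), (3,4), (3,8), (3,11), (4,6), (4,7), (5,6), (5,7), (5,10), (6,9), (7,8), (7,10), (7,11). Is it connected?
Yes (BFS from 1 visits [1, 2, 3, 4, 10, 11, 5, 6, 7, 8, 9] — all 11 vertices reached)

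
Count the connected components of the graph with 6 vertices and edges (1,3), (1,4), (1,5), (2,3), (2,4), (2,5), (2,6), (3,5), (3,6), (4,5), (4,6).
1 (components: {1, 2, 3, 4, 5, 6})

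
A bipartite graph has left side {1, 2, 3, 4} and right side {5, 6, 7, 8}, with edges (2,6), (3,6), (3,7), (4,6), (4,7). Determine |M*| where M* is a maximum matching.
2 (matching: (2,6), (3,7); upper bound min(|L|,|R|) = min(4,4) = 4)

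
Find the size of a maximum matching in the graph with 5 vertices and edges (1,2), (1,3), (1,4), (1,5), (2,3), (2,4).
2 (matching: (1,5), (2,4); upper bound floor(n/2) = floor(5/2) = 2)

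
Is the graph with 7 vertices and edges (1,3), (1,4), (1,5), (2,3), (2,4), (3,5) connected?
No, it has 3 components: {1, 2, 3, 4, 5}, {6}, {7}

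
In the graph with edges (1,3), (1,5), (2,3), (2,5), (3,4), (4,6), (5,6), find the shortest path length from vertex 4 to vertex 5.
2 (path: 4 -> 6 -> 5, 2 edges)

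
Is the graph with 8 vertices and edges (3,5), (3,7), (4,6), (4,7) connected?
No, it has 4 components: {1}, {2}, {3, 4, 5, 6, 7}, {8}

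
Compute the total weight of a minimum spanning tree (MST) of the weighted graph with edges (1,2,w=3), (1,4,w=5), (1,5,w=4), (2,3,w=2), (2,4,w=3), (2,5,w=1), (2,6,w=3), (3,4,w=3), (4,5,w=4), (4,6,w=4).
12 (MST edges: (1,2,w=3), (2,3,w=2), (2,4,w=3), (2,5,w=1), (2,6,w=3); sum of weights 3 + 2 + 3 + 1 + 3 = 12)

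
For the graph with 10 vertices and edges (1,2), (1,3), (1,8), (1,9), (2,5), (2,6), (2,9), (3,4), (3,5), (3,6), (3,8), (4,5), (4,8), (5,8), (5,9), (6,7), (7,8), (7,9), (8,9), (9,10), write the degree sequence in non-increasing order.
[6, 6, 5, 5, 4, 4, 3, 3, 3, 1] (degrees: deg(1)=4, deg(2)=4, deg(3)=5, deg(4)=3, deg(5)=5, deg(6)=3, deg(7)=3, deg(8)=6, deg(9)=6, deg(10)=1)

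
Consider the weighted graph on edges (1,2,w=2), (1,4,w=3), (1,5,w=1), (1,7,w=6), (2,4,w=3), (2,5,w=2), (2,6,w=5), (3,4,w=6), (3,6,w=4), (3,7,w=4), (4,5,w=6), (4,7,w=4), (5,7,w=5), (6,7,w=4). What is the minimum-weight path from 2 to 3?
9 (path: 2 -> 4 -> 3; weights 3 + 6 = 9)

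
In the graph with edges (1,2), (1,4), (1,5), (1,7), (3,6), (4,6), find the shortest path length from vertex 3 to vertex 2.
4 (path: 3 -> 6 -> 4 -> 1 -> 2, 4 edges)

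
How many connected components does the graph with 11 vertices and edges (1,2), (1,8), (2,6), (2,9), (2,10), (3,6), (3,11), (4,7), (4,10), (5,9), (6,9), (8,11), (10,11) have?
1 (components: {1, 2, 3, 4, 5, 6, 7, 8, 9, 10, 11})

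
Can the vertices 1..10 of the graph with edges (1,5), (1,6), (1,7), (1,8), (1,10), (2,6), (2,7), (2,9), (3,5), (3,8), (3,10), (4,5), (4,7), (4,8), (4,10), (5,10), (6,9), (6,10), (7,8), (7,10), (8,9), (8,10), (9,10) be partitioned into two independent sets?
No (odd cycle of length 3: 5 -> 1 -> 10 -> 5)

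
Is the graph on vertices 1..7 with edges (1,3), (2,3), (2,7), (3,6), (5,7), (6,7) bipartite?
Yes. Partition: {1, 2, 4, 5, 6}, {3, 7}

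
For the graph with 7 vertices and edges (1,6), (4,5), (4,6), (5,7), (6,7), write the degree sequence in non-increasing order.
[3, 2, 2, 2, 1, 0, 0] (degrees: deg(1)=1, deg(2)=0, deg(3)=0, deg(4)=2, deg(5)=2, deg(6)=3, deg(7)=2)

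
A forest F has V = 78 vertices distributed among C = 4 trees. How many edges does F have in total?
74 (Each of the 4 component trees on V_i vertices has V_i - 1 edges; summing gives V - C = 78 - 4 = 74)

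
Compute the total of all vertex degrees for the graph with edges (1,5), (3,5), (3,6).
6 (handshake: sum of degrees = 2|E| = 2 x 3 = 6)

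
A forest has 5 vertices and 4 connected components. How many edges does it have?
1 (Each of the 4 component trees on V_i vertices has V_i - 1 edges; summing gives V - C = 5 - 4 = 1)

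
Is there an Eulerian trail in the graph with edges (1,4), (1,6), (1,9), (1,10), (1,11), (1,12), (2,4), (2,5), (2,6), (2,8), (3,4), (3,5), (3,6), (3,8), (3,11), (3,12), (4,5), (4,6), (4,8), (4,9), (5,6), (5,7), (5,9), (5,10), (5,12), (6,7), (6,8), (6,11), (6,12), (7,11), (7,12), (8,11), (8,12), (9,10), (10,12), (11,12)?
Yes (the graph is connected and exactly 2 vertices have odd degree: {4, 6}; any Eulerian path must start and end at those)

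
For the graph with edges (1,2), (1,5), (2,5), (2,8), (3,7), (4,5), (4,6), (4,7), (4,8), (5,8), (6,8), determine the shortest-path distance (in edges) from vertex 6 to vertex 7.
2 (path: 6 -> 4 -> 7, 2 edges)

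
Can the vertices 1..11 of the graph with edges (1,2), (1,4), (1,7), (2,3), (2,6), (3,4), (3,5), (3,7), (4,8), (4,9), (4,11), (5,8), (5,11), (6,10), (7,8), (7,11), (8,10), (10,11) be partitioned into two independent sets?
Yes. Partition: {1, 3, 6, 8, 9, 11}, {2, 4, 5, 7, 10}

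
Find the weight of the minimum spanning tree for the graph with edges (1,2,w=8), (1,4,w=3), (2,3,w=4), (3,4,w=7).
14 (MST edges: (1,4,w=3), (2,3,w=4), (3,4,w=7); sum of weights 3 + 4 + 7 = 14)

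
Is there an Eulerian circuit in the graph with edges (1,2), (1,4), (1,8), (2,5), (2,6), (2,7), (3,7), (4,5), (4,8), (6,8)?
No (4 vertices have odd degree: {1, 3, 4, 8}; Eulerian circuit requires 0)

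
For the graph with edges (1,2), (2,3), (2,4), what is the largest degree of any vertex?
3 (attained at vertex 2)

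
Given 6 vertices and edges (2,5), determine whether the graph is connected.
No, it has 5 components: {1}, {2, 5}, {3}, {4}, {6}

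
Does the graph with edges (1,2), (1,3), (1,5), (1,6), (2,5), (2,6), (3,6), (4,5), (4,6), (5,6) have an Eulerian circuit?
No (2 vertices have odd degree: {2, 6}; Eulerian circuit requires 0)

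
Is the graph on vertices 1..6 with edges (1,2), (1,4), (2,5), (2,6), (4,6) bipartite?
Yes. Partition: {1, 3, 5, 6}, {2, 4}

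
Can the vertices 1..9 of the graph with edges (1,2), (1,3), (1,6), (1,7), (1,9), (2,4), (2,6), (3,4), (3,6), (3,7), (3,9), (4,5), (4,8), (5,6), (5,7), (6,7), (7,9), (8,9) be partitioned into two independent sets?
No (odd cycle of length 3: 6 -> 1 -> 3 -> 6)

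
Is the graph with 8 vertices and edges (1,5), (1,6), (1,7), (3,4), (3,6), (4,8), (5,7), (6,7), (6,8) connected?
No, it has 2 components: {1, 3, 4, 5, 6, 7, 8}, {2}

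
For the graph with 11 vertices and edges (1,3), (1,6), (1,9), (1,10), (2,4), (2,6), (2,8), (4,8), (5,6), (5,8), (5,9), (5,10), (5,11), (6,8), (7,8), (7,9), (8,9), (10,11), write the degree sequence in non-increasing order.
[6, 5, 4, 4, 4, 3, 3, 2, 2, 2, 1] (degrees: deg(1)=4, deg(2)=3, deg(3)=1, deg(4)=2, deg(5)=5, deg(6)=4, deg(7)=2, deg(8)=6, deg(9)=4, deg(10)=3, deg(11)=2)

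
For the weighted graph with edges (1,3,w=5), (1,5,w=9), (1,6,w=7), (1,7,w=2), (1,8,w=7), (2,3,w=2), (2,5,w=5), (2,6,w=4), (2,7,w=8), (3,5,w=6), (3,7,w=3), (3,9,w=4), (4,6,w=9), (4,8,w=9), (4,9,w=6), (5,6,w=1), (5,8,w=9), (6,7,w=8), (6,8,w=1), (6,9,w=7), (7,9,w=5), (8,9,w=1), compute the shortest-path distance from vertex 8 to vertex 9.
1 (path: 8 -> 9; weights 1 = 1)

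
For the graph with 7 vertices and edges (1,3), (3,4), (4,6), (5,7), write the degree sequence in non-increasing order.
[2, 2, 1, 1, 1, 1, 0] (degrees: deg(1)=1, deg(2)=0, deg(3)=2, deg(4)=2, deg(5)=1, deg(6)=1, deg(7)=1)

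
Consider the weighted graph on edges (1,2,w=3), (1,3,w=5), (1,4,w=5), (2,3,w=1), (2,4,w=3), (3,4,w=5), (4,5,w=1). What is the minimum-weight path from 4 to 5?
1 (path: 4 -> 5; weights 1 = 1)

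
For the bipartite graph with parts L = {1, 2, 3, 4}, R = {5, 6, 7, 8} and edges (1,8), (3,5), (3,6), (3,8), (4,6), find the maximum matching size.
3 (matching: (1,8), (3,5), (4,6); upper bound min(|L|,|R|) = min(4,4) = 4)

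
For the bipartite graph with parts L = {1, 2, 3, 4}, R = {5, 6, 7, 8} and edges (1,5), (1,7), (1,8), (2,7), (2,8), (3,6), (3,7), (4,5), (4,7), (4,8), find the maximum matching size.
4 (matching: (1,8), (2,7), (3,6), (4,5); upper bound min(|L|,|R|) = min(4,4) = 4)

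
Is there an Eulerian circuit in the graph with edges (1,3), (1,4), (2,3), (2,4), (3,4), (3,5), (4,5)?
Yes (the graph is connected and all 5 vertices have even degree)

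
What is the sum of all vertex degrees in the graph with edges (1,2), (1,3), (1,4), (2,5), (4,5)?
10 (handshake: sum of degrees = 2|E| = 2 x 5 = 10)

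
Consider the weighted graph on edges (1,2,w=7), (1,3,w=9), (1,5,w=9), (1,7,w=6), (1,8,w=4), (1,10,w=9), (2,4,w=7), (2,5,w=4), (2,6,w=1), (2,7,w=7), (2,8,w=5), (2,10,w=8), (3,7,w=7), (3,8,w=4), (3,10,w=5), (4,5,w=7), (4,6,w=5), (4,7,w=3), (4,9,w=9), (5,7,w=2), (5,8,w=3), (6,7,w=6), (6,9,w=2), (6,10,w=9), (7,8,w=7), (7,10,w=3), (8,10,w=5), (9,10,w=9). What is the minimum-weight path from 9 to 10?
9 (path: 9 -> 10; weights 9 = 9)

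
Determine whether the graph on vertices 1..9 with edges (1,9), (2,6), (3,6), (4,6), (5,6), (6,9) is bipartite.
Yes. Partition: {1, 6, 7, 8}, {2, 3, 4, 5, 9}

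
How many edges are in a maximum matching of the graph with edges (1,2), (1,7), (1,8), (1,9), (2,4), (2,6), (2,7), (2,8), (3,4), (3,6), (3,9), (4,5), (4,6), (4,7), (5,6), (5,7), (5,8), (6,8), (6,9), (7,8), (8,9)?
4 (matching: (1,7), (2,4), (5,8), (6,9); upper bound floor(n/2) = floor(9/2) = 4)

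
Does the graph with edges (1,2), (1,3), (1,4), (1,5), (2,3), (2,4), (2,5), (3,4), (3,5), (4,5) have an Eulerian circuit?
Yes (the graph is connected and all 5 vertices have even degree)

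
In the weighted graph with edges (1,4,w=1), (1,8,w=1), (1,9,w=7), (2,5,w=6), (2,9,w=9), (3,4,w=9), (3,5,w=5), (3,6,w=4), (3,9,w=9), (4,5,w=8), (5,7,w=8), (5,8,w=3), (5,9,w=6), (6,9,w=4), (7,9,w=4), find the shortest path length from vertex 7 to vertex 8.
11 (path: 7 -> 5 -> 8; weights 8 + 3 = 11)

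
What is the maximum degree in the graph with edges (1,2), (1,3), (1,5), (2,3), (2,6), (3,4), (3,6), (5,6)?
4 (attained at vertex 3)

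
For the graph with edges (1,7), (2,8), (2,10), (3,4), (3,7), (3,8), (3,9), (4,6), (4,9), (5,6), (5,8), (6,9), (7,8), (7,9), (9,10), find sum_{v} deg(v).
30 (handshake: sum of degrees = 2|E| = 2 x 15 = 30)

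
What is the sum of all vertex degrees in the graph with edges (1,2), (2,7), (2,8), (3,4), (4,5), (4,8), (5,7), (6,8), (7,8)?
18 (handshake: sum of degrees = 2|E| = 2 x 9 = 18)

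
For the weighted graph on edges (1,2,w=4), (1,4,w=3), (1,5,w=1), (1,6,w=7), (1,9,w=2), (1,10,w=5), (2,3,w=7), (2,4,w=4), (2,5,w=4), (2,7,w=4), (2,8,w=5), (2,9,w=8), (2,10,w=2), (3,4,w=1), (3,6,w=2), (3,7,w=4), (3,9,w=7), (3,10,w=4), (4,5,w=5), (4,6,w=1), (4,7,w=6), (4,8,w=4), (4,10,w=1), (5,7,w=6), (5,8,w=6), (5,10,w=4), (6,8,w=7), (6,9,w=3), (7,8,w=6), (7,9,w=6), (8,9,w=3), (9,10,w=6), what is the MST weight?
18 (MST edges: (1,4,w=3), (1,5,w=1), (1,9,w=2), (2,7,w=4), (2,10,w=2), (3,4,w=1), (4,6,w=1), (4,10,w=1), (8,9,w=3); sum of weights 3 + 1 + 2 + 4 + 2 + 1 + 1 + 1 + 3 = 18)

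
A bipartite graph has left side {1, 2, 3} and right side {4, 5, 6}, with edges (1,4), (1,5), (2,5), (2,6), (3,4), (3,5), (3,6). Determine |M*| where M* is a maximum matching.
3 (matching: (1,5), (2,6), (3,4); upper bound min(|L|,|R|) = min(3,3) = 3)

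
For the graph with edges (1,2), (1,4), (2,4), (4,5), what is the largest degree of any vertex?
3 (attained at vertex 4)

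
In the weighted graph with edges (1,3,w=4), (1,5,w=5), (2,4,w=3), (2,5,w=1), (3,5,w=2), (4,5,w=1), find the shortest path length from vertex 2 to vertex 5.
1 (path: 2 -> 5; weights 1 = 1)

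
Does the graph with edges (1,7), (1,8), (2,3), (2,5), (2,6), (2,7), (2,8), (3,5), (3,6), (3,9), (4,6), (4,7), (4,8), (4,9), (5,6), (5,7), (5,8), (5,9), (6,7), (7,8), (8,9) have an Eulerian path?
Yes (the graph is connected and exactly 2 vertices have odd degree: {2, 6}; any Eulerian path must start and end at those)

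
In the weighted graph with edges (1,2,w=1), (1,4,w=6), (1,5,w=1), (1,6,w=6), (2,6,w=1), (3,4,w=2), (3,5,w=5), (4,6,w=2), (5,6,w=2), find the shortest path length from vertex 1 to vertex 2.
1 (path: 1 -> 2; weights 1 = 1)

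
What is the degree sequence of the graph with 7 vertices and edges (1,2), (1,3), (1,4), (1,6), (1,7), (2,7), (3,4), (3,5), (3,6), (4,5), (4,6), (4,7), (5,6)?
[5, 5, 4, 4, 3, 3, 2] (degrees: deg(1)=5, deg(2)=2, deg(3)=4, deg(4)=5, deg(5)=3, deg(6)=4, deg(7)=3)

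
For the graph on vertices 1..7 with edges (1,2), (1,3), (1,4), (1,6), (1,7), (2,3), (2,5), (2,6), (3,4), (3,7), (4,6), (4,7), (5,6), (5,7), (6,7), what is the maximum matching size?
3 (matching: (1,6), (2,5), (3,7); upper bound floor(n/2) = floor(7/2) = 3)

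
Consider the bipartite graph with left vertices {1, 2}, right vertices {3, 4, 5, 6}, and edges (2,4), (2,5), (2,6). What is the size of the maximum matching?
1 (matching: (2,6); upper bound min(|L|,|R|) = min(2,4) = 2)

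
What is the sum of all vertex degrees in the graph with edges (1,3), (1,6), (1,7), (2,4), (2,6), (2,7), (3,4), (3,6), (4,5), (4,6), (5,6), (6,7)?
24 (handshake: sum of degrees = 2|E| = 2 x 12 = 24)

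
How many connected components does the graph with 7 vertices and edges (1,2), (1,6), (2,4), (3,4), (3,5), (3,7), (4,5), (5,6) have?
1 (components: {1, 2, 3, 4, 5, 6, 7})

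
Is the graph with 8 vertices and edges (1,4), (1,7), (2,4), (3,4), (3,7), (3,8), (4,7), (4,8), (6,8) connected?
No, it has 2 components: {1, 2, 3, 4, 6, 7, 8}, {5}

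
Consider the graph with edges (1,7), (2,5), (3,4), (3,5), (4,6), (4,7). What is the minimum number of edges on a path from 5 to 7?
3 (path: 5 -> 3 -> 4 -> 7, 3 edges)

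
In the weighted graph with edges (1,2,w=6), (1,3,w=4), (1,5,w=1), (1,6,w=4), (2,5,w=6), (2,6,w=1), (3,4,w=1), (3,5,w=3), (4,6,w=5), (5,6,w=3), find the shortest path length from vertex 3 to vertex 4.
1 (path: 3 -> 4; weights 1 = 1)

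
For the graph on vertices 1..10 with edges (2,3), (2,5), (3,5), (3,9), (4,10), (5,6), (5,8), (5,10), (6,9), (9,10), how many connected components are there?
3 (components: {1}, {2, 3, 4, 5, 6, 8, 9, 10}, {7})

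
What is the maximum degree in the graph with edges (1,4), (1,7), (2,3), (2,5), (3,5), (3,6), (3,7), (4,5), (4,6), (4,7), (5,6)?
4 (attained at vertices 3, 4, 5)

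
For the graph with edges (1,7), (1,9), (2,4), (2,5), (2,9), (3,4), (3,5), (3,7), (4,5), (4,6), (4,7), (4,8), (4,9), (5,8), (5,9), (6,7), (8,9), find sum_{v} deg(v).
34 (handshake: sum of degrees = 2|E| = 2 x 17 = 34)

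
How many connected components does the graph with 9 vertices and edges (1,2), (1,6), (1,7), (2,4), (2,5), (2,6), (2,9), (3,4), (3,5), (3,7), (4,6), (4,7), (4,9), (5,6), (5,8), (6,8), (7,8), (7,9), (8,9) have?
1 (components: {1, 2, 3, 4, 5, 6, 7, 8, 9})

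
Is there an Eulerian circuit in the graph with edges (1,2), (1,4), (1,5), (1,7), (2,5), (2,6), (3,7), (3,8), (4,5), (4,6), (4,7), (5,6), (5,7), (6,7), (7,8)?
No (2 vertices have odd degree: {2, 5}; Eulerian circuit requires 0)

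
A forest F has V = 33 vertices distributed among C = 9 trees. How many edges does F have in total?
24 (Each of the 9 component trees on V_i vertices has V_i - 1 edges; summing gives V - C = 33 - 9 = 24)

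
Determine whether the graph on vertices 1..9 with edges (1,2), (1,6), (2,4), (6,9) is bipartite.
Yes. Partition: {1, 3, 4, 5, 7, 8, 9}, {2, 6}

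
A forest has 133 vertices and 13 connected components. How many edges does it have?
120 (Each of the 13 component trees on V_i vertices has V_i - 1 edges; summing gives V - C = 133 - 13 = 120)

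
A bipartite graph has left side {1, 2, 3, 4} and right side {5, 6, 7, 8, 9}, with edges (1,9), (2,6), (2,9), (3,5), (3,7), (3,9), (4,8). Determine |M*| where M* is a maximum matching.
4 (matching: (1,9), (2,6), (3,7), (4,8); upper bound min(|L|,|R|) = min(4,5) = 4)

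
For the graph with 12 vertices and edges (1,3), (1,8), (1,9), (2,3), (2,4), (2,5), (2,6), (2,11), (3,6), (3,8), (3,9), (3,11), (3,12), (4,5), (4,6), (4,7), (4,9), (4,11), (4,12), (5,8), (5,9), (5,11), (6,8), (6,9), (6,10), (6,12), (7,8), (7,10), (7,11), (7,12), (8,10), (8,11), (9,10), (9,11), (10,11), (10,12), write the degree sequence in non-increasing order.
[8, 7, 7, 7, 7, 7, 6, 5, 5, 5, 5, 3] (degrees: deg(1)=3, deg(2)=5, deg(3)=7, deg(4)=7, deg(5)=5, deg(6)=7, deg(7)=5, deg(8)=7, deg(9)=7, deg(10)=6, deg(11)=8, deg(12)=5)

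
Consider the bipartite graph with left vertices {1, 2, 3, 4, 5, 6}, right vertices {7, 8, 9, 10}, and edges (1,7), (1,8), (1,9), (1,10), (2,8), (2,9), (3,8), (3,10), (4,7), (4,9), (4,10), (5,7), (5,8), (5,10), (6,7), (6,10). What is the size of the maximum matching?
4 (matching: (1,10), (2,9), (3,8), (4,7); upper bound min(|L|,|R|) = min(6,4) = 4)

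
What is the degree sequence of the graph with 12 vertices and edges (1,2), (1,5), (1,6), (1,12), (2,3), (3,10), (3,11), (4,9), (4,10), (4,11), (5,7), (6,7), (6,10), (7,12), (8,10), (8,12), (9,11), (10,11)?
[5, 4, 4, 3, 3, 3, 3, 3, 2, 2, 2, 2] (degrees: deg(1)=4, deg(2)=2, deg(3)=3, deg(4)=3, deg(5)=2, deg(6)=3, deg(7)=3, deg(8)=2, deg(9)=2, deg(10)=5, deg(11)=4, deg(12)=3)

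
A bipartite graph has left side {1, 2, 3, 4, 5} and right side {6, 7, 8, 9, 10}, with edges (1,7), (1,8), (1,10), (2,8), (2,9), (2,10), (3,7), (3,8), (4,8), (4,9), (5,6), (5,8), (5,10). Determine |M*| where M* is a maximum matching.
5 (matching: (1,10), (2,9), (3,7), (4,8), (5,6); upper bound min(|L|,|R|) = min(5,5) = 5)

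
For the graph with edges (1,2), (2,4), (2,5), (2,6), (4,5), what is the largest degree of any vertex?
4 (attained at vertex 2)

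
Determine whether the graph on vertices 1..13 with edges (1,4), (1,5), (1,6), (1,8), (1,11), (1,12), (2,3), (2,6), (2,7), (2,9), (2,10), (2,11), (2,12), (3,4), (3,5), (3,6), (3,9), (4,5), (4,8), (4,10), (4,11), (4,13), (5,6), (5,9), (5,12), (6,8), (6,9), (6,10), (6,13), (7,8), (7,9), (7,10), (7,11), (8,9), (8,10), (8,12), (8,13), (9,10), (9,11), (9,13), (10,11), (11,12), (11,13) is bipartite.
No (odd cycle of length 3: 11 -> 1 -> 4 -> 11)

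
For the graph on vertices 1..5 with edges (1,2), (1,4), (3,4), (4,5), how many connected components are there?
1 (components: {1, 2, 3, 4, 5})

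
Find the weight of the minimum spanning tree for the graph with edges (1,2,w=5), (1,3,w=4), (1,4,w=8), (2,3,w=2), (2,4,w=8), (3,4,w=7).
13 (MST edges: (1,3,w=4), (2,3,w=2), (3,4,w=7); sum of weights 4 + 2 + 7 = 13)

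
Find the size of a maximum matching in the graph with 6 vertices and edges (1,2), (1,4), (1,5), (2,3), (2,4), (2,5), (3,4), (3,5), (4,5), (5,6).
3 (matching: (1,2), (3,4), (5,6); upper bound floor(n/2) = floor(6/2) = 3)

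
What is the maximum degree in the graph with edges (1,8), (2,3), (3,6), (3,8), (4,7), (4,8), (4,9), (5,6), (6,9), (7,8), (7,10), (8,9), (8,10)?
6 (attained at vertex 8)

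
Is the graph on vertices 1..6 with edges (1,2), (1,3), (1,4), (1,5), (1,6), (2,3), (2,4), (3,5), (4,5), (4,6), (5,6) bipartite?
No (odd cycle of length 3: 5 -> 1 -> 3 -> 5)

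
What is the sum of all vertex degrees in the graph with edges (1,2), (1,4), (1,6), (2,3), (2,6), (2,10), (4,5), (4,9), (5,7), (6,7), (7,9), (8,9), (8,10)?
26 (handshake: sum of degrees = 2|E| = 2 x 13 = 26)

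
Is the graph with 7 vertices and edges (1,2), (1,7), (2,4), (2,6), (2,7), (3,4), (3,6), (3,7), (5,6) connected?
Yes (BFS from 1 visits [1, 2, 7, 4, 6, 3, 5] — all 7 vertices reached)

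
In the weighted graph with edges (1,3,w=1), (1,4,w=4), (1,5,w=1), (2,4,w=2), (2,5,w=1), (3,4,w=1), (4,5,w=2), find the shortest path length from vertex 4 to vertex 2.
2 (path: 4 -> 2; weights 2 = 2)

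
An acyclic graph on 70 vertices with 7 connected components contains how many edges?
63 (Each of the 7 component trees on V_i vertices has V_i - 1 edges; summing gives V - C = 70 - 7 = 63)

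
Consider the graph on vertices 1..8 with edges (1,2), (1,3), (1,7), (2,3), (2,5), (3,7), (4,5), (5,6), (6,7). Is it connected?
No, it has 2 components: {1, 2, 3, 4, 5, 6, 7}, {8}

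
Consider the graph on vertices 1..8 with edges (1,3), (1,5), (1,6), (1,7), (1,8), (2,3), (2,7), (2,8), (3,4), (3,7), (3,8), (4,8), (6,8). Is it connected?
Yes (BFS from 1 visits [1, 3, 5, 6, 7, 8, 2, 4] — all 8 vertices reached)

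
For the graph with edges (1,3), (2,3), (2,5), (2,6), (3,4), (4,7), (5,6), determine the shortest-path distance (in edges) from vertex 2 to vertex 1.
2 (path: 2 -> 3 -> 1, 2 edges)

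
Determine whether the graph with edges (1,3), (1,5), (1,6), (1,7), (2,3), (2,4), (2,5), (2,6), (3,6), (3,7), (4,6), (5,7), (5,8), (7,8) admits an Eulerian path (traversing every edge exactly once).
Yes — and in fact it has an Eulerian circuit (the graph is connected and all 8 vertices have even degree)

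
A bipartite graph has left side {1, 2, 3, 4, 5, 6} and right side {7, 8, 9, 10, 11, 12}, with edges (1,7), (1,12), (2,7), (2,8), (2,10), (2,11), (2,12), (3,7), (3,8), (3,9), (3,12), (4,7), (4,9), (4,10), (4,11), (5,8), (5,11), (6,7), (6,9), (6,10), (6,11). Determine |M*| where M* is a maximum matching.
6 (matching: (1,12), (2,11), (3,9), (4,10), (5,8), (6,7); upper bound min(|L|,|R|) = min(6,6) = 6)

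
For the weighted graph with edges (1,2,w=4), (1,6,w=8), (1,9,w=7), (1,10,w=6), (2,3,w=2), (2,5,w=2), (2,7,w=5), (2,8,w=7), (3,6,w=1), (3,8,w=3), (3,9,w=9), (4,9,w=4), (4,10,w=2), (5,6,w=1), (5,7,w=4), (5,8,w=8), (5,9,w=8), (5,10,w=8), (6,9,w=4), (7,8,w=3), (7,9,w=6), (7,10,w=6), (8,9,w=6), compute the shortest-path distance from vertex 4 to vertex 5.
9 (path: 4 -> 9 -> 6 -> 5; weights 4 + 4 + 1 = 9)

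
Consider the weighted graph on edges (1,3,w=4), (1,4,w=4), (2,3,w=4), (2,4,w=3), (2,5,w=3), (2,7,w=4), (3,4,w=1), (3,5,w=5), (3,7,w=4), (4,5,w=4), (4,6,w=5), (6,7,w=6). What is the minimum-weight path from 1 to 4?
4 (path: 1 -> 4; weights 4 = 4)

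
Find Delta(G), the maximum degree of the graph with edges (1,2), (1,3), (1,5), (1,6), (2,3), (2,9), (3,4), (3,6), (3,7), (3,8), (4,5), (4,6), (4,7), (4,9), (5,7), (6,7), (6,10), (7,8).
6 (attained at vertex 3)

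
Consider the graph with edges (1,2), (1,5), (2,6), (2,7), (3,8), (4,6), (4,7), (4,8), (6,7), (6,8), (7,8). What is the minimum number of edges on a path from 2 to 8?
2 (path: 2 -> 7 -> 8, 2 edges)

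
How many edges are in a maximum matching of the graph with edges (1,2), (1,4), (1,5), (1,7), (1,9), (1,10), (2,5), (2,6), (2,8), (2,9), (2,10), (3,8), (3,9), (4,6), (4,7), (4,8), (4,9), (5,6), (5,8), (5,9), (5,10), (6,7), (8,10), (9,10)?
5 (matching: (1,5), (2,10), (3,9), (4,8), (6,7); upper bound floor(n/2) = floor(10/2) = 5)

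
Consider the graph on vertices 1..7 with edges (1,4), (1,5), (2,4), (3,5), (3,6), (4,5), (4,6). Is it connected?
No, it has 2 components: {1, 2, 3, 4, 5, 6}, {7}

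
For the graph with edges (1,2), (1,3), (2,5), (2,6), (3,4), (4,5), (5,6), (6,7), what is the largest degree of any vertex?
3 (attained at vertices 2, 5, 6)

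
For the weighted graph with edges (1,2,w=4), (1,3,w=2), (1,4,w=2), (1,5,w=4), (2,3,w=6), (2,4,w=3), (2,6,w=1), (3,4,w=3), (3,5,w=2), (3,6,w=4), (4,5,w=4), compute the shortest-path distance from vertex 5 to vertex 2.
7 (path: 5 -> 4 -> 2; weights 4 + 3 = 7)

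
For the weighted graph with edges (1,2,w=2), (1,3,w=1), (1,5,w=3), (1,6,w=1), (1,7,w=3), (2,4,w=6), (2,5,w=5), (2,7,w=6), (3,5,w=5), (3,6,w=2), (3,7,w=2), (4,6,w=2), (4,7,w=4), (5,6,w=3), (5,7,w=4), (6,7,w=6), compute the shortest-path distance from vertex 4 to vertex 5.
5 (path: 4 -> 6 -> 5; weights 2 + 3 = 5)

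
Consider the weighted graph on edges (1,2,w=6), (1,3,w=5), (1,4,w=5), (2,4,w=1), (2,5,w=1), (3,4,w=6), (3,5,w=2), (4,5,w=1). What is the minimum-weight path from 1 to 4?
5 (path: 1 -> 4; weights 5 = 5)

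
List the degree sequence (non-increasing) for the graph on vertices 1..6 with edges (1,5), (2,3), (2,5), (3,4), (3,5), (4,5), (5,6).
[5, 3, 2, 2, 1, 1] (degrees: deg(1)=1, deg(2)=2, deg(3)=3, deg(4)=2, deg(5)=5, deg(6)=1)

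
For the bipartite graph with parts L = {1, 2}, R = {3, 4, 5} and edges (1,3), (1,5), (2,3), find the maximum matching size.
2 (matching: (1,5), (2,3); upper bound min(|L|,|R|) = min(2,3) = 2)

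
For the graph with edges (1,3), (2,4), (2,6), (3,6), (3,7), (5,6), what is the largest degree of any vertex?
3 (attained at vertices 3, 6)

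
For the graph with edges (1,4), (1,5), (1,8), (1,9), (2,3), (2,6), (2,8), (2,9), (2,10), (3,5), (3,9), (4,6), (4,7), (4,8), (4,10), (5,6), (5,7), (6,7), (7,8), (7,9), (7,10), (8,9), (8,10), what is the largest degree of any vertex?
6 (attained at vertices 7, 8)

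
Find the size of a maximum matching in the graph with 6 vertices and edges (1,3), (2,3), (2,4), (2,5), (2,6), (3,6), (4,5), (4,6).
3 (matching: (1,3), (2,6), (4,5); upper bound floor(n/2) = floor(6/2) = 3)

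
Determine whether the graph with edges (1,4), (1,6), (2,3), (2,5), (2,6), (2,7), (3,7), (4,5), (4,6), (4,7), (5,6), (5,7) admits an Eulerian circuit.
Yes (the graph is connected and all 7 vertices have even degree)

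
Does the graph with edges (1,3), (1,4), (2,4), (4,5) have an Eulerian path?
No (4 vertices have odd degree: {2, 3, 4, 5}; Eulerian path requires 0 or 2)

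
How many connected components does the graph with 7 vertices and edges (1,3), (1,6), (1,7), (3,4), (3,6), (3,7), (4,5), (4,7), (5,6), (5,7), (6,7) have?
2 (components: {1, 3, 4, 5, 6, 7}, {2})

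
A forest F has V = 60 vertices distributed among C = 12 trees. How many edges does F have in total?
48 (Each of the 12 component trees on V_i vertices has V_i - 1 edges; summing gives V - C = 60 - 12 = 48)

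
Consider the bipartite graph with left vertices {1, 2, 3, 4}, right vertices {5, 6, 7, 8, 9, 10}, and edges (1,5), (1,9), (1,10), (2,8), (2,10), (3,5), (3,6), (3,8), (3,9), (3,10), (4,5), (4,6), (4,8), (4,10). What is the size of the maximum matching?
4 (matching: (1,10), (2,8), (3,9), (4,6); upper bound min(|L|,|R|) = min(4,6) = 4)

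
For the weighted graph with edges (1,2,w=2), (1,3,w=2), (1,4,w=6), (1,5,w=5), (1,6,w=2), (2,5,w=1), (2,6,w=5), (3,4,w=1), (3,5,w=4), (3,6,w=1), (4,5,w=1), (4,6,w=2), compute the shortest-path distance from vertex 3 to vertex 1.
2 (path: 3 -> 1; weights 2 = 2)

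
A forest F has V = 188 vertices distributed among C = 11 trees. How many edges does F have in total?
177 (Each of the 11 component trees on V_i vertices has V_i - 1 edges; summing gives V - C = 188 - 11 = 177)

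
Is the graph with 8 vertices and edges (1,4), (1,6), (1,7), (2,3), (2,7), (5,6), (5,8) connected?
Yes (BFS from 1 visits [1, 4, 6, 7, 5, 2, 8, 3] — all 8 vertices reached)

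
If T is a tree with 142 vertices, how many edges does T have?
141 (A tree on V vertices has V - 1 edges, so 142 - 1 = 141)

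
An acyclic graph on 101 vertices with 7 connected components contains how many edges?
94 (Each of the 7 component trees on V_i vertices has V_i - 1 edges; summing gives V - C = 101 - 7 = 94)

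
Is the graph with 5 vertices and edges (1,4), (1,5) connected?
No, it has 3 components: {1, 4, 5}, {2}, {3}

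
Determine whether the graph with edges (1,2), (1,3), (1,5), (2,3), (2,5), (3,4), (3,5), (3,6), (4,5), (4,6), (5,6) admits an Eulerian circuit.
No (6 vertices have odd degree: {1, 2, 3, 4, 5, 6}; Eulerian circuit requires 0)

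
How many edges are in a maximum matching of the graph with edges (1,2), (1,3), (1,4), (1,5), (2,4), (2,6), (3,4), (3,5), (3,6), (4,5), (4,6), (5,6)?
3 (matching: (1,2), (3,6), (4,5); upper bound floor(n/2) = floor(6/2) = 3)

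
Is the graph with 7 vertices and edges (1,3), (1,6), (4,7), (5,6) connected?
No, it has 3 components: {1, 3, 5, 6}, {2}, {4, 7}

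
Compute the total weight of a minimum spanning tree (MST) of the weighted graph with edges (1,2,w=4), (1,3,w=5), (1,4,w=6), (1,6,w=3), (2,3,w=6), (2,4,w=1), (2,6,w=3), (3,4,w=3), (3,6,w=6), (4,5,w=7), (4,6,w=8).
17 (MST edges: (1,6,w=3), (2,4,w=1), (2,6,w=3), (3,4,w=3), (4,5,w=7); sum of weights 3 + 1 + 3 + 3 + 7 = 17)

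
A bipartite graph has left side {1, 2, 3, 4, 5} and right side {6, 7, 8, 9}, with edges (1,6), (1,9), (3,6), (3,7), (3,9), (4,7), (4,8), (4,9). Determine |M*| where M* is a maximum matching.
3 (matching: (1,9), (3,7), (4,8); upper bound min(|L|,|R|) = min(5,4) = 4)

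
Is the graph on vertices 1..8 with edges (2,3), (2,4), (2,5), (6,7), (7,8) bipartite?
Yes. Partition: {1, 2, 6, 8}, {3, 4, 5, 7}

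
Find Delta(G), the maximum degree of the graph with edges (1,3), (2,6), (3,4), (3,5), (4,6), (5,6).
3 (attained at vertices 3, 6)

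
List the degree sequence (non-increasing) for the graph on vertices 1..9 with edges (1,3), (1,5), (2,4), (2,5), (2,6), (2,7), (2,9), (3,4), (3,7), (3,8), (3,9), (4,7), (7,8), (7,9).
[5, 5, 5, 3, 3, 2, 2, 2, 1] (degrees: deg(1)=2, deg(2)=5, deg(3)=5, deg(4)=3, deg(5)=2, deg(6)=1, deg(7)=5, deg(8)=2, deg(9)=3)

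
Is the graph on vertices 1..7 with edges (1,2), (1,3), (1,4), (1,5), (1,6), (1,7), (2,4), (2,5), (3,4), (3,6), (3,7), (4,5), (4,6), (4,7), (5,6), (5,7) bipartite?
No (odd cycle of length 3: 7 -> 1 -> 4 -> 7)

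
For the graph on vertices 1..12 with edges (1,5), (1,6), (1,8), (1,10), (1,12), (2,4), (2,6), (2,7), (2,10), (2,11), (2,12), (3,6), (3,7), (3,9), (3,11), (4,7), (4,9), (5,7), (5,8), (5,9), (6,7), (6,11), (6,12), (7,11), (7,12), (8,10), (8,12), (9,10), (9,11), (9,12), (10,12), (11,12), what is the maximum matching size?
6 (matching: (1,10), (2,11), (3,7), (4,9), (5,8), (6,12); upper bound floor(n/2) = floor(12/2) = 6)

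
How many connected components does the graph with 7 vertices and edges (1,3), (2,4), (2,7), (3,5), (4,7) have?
3 (components: {1, 3, 5}, {2, 4, 7}, {6})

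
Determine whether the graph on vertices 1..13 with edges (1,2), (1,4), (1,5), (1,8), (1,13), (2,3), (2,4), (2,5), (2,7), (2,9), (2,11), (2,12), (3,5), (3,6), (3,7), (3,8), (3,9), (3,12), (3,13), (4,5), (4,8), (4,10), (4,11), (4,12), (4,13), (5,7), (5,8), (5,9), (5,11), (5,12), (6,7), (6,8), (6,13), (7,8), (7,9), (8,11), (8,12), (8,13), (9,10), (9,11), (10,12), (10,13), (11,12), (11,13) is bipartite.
No (odd cycle of length 3: 4 -> 1 -> 2 -> 4)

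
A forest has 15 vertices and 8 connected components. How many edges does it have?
7 (Each of the 8 component trees on V_i vertices has V_i - 1 edges; summing gives V - C = 15 - 8 = 7)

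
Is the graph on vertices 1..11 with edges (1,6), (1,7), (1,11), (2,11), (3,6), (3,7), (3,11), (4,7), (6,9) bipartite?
Yes. Partition: {1, 2, 3, 4, 5, 8, 9, 10}, {6, 7, 11}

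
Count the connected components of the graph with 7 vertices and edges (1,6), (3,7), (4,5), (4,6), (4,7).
2 (components: {1, 3, 4, 5, 6, 7}, {2})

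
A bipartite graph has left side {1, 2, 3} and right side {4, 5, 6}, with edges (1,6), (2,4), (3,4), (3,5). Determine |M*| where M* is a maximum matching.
3 (matching: (1,6), (2,4), (3,5); upper bound min(|L|,|R|) = min(3,3) = 3)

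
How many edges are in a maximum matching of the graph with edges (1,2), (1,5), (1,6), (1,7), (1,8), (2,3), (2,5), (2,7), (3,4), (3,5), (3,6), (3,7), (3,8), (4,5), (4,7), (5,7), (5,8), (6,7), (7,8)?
4 (matching: (1,6), (2,5), (3,8), (4,7); upper bound floor(n/2) = floor(8/2) = 4)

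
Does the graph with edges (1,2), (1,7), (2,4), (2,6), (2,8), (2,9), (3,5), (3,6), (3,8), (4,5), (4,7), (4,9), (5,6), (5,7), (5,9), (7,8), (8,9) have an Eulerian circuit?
No (4 vertices have odd degree: {2, 3, 5, 6}; Eulerian circuit requires 0)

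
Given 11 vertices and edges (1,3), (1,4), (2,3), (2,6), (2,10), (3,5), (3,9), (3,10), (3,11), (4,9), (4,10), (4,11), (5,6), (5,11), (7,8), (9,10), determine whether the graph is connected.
No, it has 2 components: {1, 2, 3, 4, 5, 6, 9, 10, 11}, {7, 8}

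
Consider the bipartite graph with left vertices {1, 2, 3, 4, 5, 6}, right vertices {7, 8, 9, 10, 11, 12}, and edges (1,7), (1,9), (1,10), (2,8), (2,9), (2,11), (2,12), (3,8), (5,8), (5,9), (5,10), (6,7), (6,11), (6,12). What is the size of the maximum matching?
5 (matching: (1,10), (2,12), (3,8), (5,9), (6,11); upper bound min(|L|,|R|) = min(6,6) = 6)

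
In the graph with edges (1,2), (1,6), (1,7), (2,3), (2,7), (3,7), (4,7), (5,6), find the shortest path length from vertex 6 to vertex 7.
2 (path: 6 -> 1 -> 7, 2 edges)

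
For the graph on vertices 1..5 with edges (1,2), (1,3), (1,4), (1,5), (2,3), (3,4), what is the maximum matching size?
2 (matching: (1,5), (3,4); upper bound floor(n/2) = floor(5/2) = 2)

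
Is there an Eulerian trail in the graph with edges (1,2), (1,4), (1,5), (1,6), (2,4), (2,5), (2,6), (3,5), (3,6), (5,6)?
Yes — and in fact it has an Eulerian circuit (the graph is connected and all 6 vertices have even degree)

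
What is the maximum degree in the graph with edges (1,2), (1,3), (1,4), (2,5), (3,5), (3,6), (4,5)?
3 (attained at vertices 1, 3, 5)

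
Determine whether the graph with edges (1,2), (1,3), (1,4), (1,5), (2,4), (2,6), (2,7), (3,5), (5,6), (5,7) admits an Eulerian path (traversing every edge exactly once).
Yes — and in fact it has an Eulerian circuit (the graph is connected and all 7 vertices have even degree)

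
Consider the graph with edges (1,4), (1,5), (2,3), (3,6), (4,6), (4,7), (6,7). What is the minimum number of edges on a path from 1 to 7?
2 (path: 1 -> 4 -> 7, 2 edges)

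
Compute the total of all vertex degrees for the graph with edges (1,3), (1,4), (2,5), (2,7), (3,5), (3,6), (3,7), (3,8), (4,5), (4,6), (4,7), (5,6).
24 (handshake: sum of degrees = 2|E| = 2 x 12 = 24)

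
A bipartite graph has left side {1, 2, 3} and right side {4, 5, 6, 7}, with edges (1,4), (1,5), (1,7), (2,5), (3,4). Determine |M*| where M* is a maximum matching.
3 (matching: (1,7), (2,5), (3,4); upper bound min(|L|,|R|) = min(3,4) = 3)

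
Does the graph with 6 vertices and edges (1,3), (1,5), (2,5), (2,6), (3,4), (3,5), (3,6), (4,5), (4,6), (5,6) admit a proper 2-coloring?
No (odd cycle of length 3: 5 -> 1 -> 3 -> 5)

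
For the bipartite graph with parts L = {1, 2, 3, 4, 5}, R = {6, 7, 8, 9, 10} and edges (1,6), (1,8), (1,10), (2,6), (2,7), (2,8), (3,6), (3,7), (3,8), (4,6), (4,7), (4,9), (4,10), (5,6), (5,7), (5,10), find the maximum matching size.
5 (matching: (1,10), (2,8), (3,7), (4,9), (5,6); upper bound min(|L|,|R|) = min(5,5) = 5)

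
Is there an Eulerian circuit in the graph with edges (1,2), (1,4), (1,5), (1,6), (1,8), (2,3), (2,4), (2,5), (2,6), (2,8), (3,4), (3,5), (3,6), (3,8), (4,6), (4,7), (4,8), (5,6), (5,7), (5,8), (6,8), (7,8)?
No (4 vertices have odd degree: {1, 3, 7, 8}; Eulerian circuit requires 0)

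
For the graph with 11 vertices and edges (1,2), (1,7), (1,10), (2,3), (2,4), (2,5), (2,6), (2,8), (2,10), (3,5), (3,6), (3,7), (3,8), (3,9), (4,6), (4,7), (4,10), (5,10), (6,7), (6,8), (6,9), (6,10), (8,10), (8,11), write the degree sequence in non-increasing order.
[7, 7, 6, 6, 5, 4, 4, 3, 3, 2, 1] (degrees: deg(1)=3, deg(2)=7, deg(3)=6, deg(4)=4, deg(5)=3, deg(6)=7, deg(7)=4, deg(8)=5, deg(9)=2, deg(10)=6, deg(11)=1)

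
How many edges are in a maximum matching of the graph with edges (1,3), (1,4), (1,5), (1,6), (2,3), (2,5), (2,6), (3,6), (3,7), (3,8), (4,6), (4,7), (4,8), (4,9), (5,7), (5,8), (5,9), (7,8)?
4 (matching: (1,6), (3,8), (4,9), (5,7); upper bound floor(n/2) = floor(9/2) = 4)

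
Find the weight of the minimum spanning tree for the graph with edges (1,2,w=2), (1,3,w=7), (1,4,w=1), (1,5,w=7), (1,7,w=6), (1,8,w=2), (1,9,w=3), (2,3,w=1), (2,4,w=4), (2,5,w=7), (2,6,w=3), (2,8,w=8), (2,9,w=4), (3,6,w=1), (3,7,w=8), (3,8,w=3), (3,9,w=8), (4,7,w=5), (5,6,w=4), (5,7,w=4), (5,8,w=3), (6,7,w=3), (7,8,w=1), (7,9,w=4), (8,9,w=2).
13 (MST edges: (1,2,w=2), (1,4,w=1), (1,8,w=2), (2,3,w=1), (3,6,w=1), (5,8,w=3), (7,8,w=1), (8,9,w=2); sum of weights 2 + 1 + 2 + 1 + 1 + 3 + 1 + 2 = 13)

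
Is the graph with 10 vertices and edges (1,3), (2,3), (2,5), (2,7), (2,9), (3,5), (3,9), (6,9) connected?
No, it has 4 components: {1, 2, 3, 5, 6, 7, 9}, {4}, {8}, {10}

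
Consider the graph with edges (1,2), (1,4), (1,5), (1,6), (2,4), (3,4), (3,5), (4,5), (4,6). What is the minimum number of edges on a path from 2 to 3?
2 (path: 2 -> 4 -> 3, 2 edges)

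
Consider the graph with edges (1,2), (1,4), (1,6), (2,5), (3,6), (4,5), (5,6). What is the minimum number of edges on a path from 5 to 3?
2 (path: 5 -> 6 -> 3, 2 edges)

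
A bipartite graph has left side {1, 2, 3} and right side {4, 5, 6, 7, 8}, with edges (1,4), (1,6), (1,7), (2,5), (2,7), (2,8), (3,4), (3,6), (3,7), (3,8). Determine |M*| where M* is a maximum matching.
3 (matching: (1,7), (2,8), (3,6); upper bound min(|L|,|R|) = min(3,5) = 3)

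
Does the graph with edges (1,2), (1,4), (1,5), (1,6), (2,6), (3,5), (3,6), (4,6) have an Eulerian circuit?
Yes (the graph is connected and all 6 vertices have even degree)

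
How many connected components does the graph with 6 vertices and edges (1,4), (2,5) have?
4 (components: {1, 4}, {2, 5}, {3}, {6})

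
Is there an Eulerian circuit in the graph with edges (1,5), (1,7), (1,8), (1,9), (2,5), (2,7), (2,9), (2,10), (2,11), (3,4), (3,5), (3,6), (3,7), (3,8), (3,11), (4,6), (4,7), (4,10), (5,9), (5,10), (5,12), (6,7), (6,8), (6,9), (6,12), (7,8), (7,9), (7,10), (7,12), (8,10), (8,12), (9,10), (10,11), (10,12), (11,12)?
No (2 vertices have odd degree: {2, 7}; Eulerian circuit requires 0)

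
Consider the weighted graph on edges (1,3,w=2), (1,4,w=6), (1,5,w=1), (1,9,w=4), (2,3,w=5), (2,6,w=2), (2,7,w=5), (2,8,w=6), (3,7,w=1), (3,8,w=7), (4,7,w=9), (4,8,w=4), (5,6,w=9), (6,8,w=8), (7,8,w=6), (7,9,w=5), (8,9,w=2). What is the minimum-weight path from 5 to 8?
7 (path: 5 -> 1 -> 9 -> 8; weights 1 + 4 + 2 = 7)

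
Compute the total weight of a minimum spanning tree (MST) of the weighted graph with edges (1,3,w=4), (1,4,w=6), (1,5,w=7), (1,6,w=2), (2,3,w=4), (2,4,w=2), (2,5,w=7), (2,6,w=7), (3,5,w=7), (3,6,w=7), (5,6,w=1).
13 (MST edges: (1,3,w=4), (1,6,w=2), (2,3,w=4), (2,4,w=2), (5,6,w=1); sum of weights 4 + 2 + 4 + 2 + 1 = 13)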